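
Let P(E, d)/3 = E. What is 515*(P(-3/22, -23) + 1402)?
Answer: 15880025/22 ≈ 7.2182e+5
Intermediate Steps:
P(E, d) = 3*E
515*(P(-3/22, -23) + 1402) = 515*(3*(-3/22) + 1402) = 515*(-9/22 + 1402) = 515*(30835/22) = 15880025/22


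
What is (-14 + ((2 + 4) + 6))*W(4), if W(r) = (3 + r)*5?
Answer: -70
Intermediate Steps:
W(r) = 15 + 5*r
(-14 + ((2 + 4) + 6))*W(4) = (-14 + ((2 + 4) + 6))*(15 + 5*4) = (-14 + (6 + 6))*(15 + 20) = (-14 + 12)*35 = -2*35 = -70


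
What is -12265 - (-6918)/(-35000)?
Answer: -214640959/17500 ≈ -12265.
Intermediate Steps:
-12265 - (-6918)/(-35000) = -12265 - (-6918)*(-1)/35000 = -12265 - 1*3459/17500 = -12265 - 3459/17500 = -214640959/17500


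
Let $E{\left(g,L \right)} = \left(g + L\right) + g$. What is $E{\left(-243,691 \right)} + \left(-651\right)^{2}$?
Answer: $424006$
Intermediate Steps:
$E{\left(g,L \right)} = L + 2 g$ ($E{\left(g,L \right)} = \left(L + g\right) + g = L + 2 g$)
$E{\left(-243,691 \right)} + \left(-651\right)^{2} = \left(691 + 2 \left(-243\right)\right) + \left(-651\right)^{2} = \left(691 - 486\right) + 423801 = 205 + 423801 = 424006$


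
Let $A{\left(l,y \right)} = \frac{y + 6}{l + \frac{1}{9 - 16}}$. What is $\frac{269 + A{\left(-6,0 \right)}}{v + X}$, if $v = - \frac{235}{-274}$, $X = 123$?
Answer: $\frac{3157850}{1459291} \approx 2.164$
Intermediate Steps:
$v = \frac{235}{274}$ ($v = \left(-235\right) \left(- \frac{1}{274}\right) = \frac{235}{274} \approx 0.85766$)
$A{\left(l,y \right)} = \frac{6 + y}{- \frac{1}{7} + l}$ ($A{\left(l,y \right)} = \frac{6 + y}{l + \frac{1}{-7}} = \frac{6 + y}{l - \frac{1}{7}} = \frac{6 + y}{- \frac{1}{7} + l}$)
$\frac{269 + A{\left(-6,0 \right)}}{v + X} = \frac{269 + \frac{7 \left(6 + 0\right)}{-1 + 7 \left(-6\right)}}{\frac{235}{274} + 123} = \frac{269 + 7 \frac{1}{-1 - 42} \cdot 6}{\frac{33937}{274}} = \left(269 + 7 \frac{1}{-43} \cdot 6\right) \frac{274}{33937} = \left(269 + 7 \left(- \frac{1}{43}\right) 6\right) \frac{274}{33937} = \left(269 - \frac{42}{43}\right) \frac{274}{33937} = \frac{11525}{43} \cdot \frac{274}{33937} = \frac{3157850}{1459291}$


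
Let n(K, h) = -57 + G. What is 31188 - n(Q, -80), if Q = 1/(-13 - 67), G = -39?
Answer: 31284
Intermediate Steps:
Q = -1/80 (Q = 1/(-80) = -1/80 ≈ -0.012500)
n(K, h) = -96 (n(K, h) = -57 - 39 = -96)
31188 - n(Q, -80) = 31188 - 1*(-96) = 31188 + 96 = 31284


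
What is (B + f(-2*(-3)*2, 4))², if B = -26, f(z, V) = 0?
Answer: 676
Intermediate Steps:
(B + f(-2*(-3)*2, 4))² = (-26 + 0)² = (-26)² = 676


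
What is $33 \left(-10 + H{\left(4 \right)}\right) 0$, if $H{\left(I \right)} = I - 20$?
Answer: $0$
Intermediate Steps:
$H{\left(I \right)} = -20 + I$ ($H{\left(I \right)} = I - 20 = -20 + I$)
$33 \left(-10 + H{\left(4 \right)}\right) 0 = 33 \left(-10 + \left(-20 + 4\right)\right) 0 = 33 \left(-10 - 16\right) 0 = 33 \left(\left(-26\right) 0\right) = 33 \cdot 0 = 0$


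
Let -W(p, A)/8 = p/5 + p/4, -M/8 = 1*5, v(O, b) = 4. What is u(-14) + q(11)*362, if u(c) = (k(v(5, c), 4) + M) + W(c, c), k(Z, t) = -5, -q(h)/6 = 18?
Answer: -195453/5 ≈ -39091.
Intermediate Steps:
q(h) = -108 (q(h) = -6*18 = -108)
M = -40 (M = -8*5 = -40)
W(p, A) = -18*p/5 (W(p, A) = -8*(p/5 + p/4) = -18*p/5)
u(c) = -45 - 18*c/5 (u(c) = (-5 - 40) - 18*c/5 = -45 - 18*c/5)
u(-14) + q(11)*362 = (-45 - 18/5*(-14)) - 108*362 = (-45 + 252/5) - 39096 = 27/5 - 39096 = -195453/5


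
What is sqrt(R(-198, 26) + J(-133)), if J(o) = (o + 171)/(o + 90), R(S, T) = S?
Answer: 2*I*sqrt(91934)/43 ≈ 14.103*I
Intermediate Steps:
J(o) = (171 + o)/(90 + o)
sqrt(R(-198, 26) + J(-133)) = sqrt(-198 + (171 - 133)/(90 - 133)) = sqrt(-198 + 38/(-43)) = sqrt(-198 - 1/43*38) = sqrt(-198 - 38/43) = sqrt(-8552/43) = 2*I*sqrt(91934)/43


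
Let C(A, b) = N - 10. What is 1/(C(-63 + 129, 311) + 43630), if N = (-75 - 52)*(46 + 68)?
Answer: 1/29142 ≈ 3.4315e-5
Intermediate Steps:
N = -14478 (N = -127*114 = -14478)
C(A, b) = -14488 (C(A, b) = -14478 - 10 = -14488)
1/(C(-63 + 129, 311) + 43630) = 1/(-14488 + 43630) = 1/29142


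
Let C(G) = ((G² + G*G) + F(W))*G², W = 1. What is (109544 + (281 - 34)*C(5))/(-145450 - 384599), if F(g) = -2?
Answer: -405944/530049 ≈ -0.76586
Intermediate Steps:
C(G) = G²*(-2 + 2*G²) (C(G) = ((G² + G*G) - 2)*G² = ((G² + G²) - 2)*G² = (2*G² - 2)*G² = (-2 + 2*G²)*G² = G²*(-2 + 2*G²))
(109544 + (281 - 34)*C(5))/(-145450 - 384599) = (109544 + (281 - 34)*(2*5²*(-1 + 5²)))/(-145450 - 384599) = (109544 + 247*(2*25*(-1 + 25)))/(-530049) = (109544 + 247*(2*25*24))*(-1/530049) = (109544 + 247*1200)*(-1/530049) = (109544 + 296400)*(-1/530049) = 405944*(-1/530049) = -405944/530049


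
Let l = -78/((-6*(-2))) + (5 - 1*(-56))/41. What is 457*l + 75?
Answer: -181677/82 ≈ -2215.6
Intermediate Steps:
l = -411/82 (l = -78/12 + (5 + 56)*(1/41) = -78*1/12 + 61*(1/41) = -13/2 + 61/41 = -411/82 ≈ -5.0122)
457*l + 75 = 457*(-411/82) + 75 = -187827/82 + 75 = -181677/82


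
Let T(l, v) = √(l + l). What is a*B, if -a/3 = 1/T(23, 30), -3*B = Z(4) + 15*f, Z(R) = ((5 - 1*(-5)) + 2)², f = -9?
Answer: 9*√46/46 ≈ 1.3270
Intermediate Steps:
T(l, v) = √2*√l (T(l, v) = √(2*l) = √2*√l)
Z(R) = 144 (Z(R) = ((5 + 5) + 2)² = (10 + 2)² = 12² = 144)
B = -3 (B = -(144 + 15*(-9))/3 = -(144 - 135)/3 = -⅓*9 = -3)
a = -3*√46/46 ≈ -0.44233
a*B = -3*√46/46*(-3) = 9*√46/46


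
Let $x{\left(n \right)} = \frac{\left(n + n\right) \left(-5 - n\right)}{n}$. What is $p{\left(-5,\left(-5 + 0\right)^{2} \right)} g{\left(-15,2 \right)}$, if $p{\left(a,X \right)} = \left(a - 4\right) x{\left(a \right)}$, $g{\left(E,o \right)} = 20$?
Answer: $0$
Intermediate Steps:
$x{\left(n \right)} = -10 - 2 n$ ($x{\left(n \right)} = \frac{2 n \left(-5 - n\right)}{n} = -10 - 2 n$)
$p{\left(a,X \right)} = \left(-10 - 2 a\right) \left(-4 + a\right)$ ($p{\left(a,X \right)} = \left(a - 4\right) \left(-10 - 2 a\right) = \left(-4 + a\right) \left(-10 - 2 a\right) = \left(-10 - 2 a\right) \left(-4 + a\right)$)
$p{\left(-5,\left(-5 + 0\right)^{2} \right)} g{\left(-15,2 \right)} = \left(40 - -10 - 2 \left(-5\right)^{2}\right) 20 = \left(40 + 10 - 50\right) 20 = 0 \cdot 20 = 0$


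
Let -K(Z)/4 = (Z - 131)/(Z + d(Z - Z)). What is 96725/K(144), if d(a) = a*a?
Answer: -3482100/13 ≈ -2.6785e+5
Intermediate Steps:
d(a) = a²
K(Z) = -4*(-131 + Z)/Z (K(Z) = -4*(Z - 131)/(Z + (Z - Z)²) = -4*(-131 + Z)/(Z + 0²) = -4*(-131 + Z)/(Z + 0) = -4*(-131 + Z)/Z)
96725/K(144) = 96725/(-4 + 524/144) = 96725/(-4 + 524*(1/144)) = 96725/(-4 + 131/36) = 96725/(-13/36) = 96725*(-36/13) = -3482100/13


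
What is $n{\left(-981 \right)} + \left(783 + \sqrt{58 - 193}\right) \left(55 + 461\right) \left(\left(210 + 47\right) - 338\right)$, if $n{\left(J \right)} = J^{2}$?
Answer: $-31763907 - 125388 i \sqrt{15} \approx -3.1764 \cdot 10^{7} - 4.8563 \cdot 10^{5} i$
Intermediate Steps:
$n{\left(-981 \right)} + \left(783 + \sqrt{58 - 193}\right) \left(55 + 461\right) \left(\left(210 + 47\right) - 338\right) = \left(-981\right)^{2} + \left(783 + \sqrt{58 - 193}\right) \left(55 + 461\right) \left(\left(210 + 47\right) - 338\right) = 962361 + \left(783 + \sqrt{-135}\right) 516 \left(257 - 338\right) = 962361 + \left(783 + 3 i \sqrt{15}\right) 516 \left(-81\right) = 962361 + \left(783 + 3 i \sqrt{15}\right) \left(-41796\right) = 962361 - \left(32726268 + 125388 i \sqrt{15}\right) = -31763907 - 125388 i \sqrt{15}$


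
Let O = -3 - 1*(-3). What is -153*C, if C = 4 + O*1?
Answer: -612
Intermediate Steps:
O = 0 (O = -3 + 3 = 0)
C = 4 (C = 4 + 0*1 = 4 + 0 = 4)
-153*C = -153*4 = -612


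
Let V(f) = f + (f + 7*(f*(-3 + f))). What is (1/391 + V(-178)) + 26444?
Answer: 98381075/391 ≈ 2.5161e+5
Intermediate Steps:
V(f) = 2*f + 7*f*(-3 + f) (V(f) = f + (f + 7*f*(-3 + f)) = 2*f + 7*f*(-3 + f))
(1/391 + V(-178)) + 26444 = (1/391 - 178*(-19 + 7*(-178))) + 26444 = (1/391 - 178*(-19 - 1246)) + 26444 = (1/391 - 178*(-1265)) + 26444 = (1/391 + 225170) + 26444 = 88041471/391 + 26444 = 98381075/391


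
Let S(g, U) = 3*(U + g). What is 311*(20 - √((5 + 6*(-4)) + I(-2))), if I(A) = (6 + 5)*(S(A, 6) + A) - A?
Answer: 6220 - 311*√93 ≈ 3220.8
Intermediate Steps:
S(g, U) = 3*U + 3*g
I(A) = 198 + 43*A (I(A) = (6 + 5)*((3*6 + 3*A) + A) - A = 11*((18 + 3*A) + A) - A = 11*(18 + 4*A) - A = (198 + 44*A) - A = 198 + 43*A)
311*(20 - √((5 + 6*(-4)) + I(-2))) = 311*(20 - √((5 + 6*(-4)) + (198 + 43*(-2)))) = 311*(20 - √((5 - 24) + (198 - 86))) = 311*(20 - √(-19 + 112)) = 311*(20 - √93) = 6220 - 311*√93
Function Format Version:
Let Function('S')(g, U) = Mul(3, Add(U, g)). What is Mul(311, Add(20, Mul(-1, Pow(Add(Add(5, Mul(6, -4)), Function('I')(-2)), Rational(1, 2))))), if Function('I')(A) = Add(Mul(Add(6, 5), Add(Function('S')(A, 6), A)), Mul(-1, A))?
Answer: Add(6220, Mul(-311, Pow(93, Rational(1, 2)))) ≈ 3220.8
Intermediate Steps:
Function('S')(g, U) = Add(Mul(3, U), Mul(3, g))
Function('I')(A) = Add(198, Mul(43, A)) (Function('I')(A) = Add(Mul(Add(6, 5), Add(Add(Mul(3, 6), Mul(3, A)), A)), Mul(-1, A)) = Add(Mul(11, Add(Add(18, Mul(3, A)), A)), Mul(-1, A)) = Add(Mul(11, Add(18, Mul(4, A))), Mul(-1, A)) = Add(Add(198, Mul(44, A)), Mul(-1, A)) = Add(198, Mul(43, A)))
Mul(311, Add(20, Mul(-1, Pow(Add(Add(5, Mul(6, -4)), Function('I')(-2)), Rational(1, 2))))) = Mul(311, Add(20, Mul(-1, Pow(Add(Add(5, Mul(6, -4)), Add(198, Mul(43, -2))), Rational(1, 2))))) = Mul(311, Add(20, Mul(-1, Pow(Add(Add(5, -24), Add(198, -86)), Rational(1, 2))))) = Mul(311, Add(20, Mul(-1, Pow(Add(-19, 112), Rational(1, 2))))) = Mul(311, Add(20, Mul(-1, Pow(93, Rational(1, 2))))) = Add(6220, Mul(-311, Pow(93, Rational(1, 2))))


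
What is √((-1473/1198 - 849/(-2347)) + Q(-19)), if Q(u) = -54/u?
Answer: √5634546038037222/53422414 ≈ 1.4051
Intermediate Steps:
√((-1473/1198 - 849/(-2347)) + Q(-19)) = √((-1473/1198 - 849/(-2347)) - 54/(-19)) = √((-1473*1/1198 - 849*(-1/2347)) - 54*(-1/19)) = √((-1473/1198 + 849/2347) + 54/19) = √(-2440029/2811706 + 54/19) = √(105471573/53422414) = √5634546038037222/53422414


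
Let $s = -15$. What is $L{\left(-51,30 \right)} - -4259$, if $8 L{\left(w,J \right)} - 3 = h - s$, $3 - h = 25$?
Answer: $\frac{8517}{2} \approx 4258.5$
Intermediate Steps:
$h = -22$ ($h = 3 - 25 = -22$)
$L{\left(w,J \right)} = - \frac{1}{2}$ ($L{\left(w,J \right)} = \frac{3}{8} + \frac{-22 - -15}{8} = \frac{3}{8} + \frac{-22 + 15}{8} = \frac{3}{8} + \frac{1}{8} \left(-7\right) = \frac{3}{8} - \frac{7}{8} = - \frac{1}{2}$)
$L{\left(-51,30 \right)} - -4259 = - \frac{1}{2} - -4259 = - \frac{1}{2} + 4259 = \frac{8517}{2}$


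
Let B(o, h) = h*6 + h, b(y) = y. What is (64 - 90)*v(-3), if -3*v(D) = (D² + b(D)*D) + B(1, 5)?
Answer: 1378/3 ≈ 459.33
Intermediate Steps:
B(o, h) = 7*h (B(o, h) = 6*h + h = 7*h)
v(D) = -35/3 - 2*D²/3 (v(D) = -((D² + D*D) + 7*5)/3 = -((D² + D²) + 35)/3 = -(2*D² + 35)/3 = -(35 + 2*D²)/3 = -35/3 - 2*D²/3)
(64 - 90)*v(-3) = (64 - 90)*(-35/3 - ⅔*(-3)²) = -26*(-35/3 - ⅔*9) = -26*(-35/3 - 6) = -26*(-53/3) = 1378/3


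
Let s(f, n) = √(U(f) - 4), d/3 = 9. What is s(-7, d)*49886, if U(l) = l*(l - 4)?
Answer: 49886*√73 ≈ 4.2623e+5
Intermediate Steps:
d = 27 (d = 3*9 = 27)
U(l) = l*(-4 + l)
s(f, n) = √(-4 + f*(-4 + f)) (s(f, n) = √(f*(-4 + f) - 4) = √(-4 + f*(-4 + f)))
s(-7, d)*49886 = √(-4 - 7*(-4 - 7))*49886 = √(-4 - 7*(-11))*49886 = √(-4 + 77)*49886 = √73*49886 = 49886*√73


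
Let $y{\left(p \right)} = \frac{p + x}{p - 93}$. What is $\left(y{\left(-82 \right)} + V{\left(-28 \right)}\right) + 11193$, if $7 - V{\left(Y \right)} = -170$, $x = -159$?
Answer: $\frac{1989991}{175} \approx 11371.0$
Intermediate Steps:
$V{\left(Y \right)} = 177$ ($V{\left(Y \right)} = 7 - -170 = 7 + 170 = 177$)
$y{\left(p \right)} = \frac{-159 + p}{-93 + p}$ ($y{\left(p \right)} = \frac{p - 159}{p - 93} = \frac{-159 + p}{-93 + p}$)
$\left(y{\left(-82 \right)} + V{\left(-28 \right)}\right) + 11193 = \left(\frac{-159 - 82}{-93 - 82} + 177\right) + 11193 = \left(\frac{1}{-175} \left(-241\right) + 177\right) + 11193 = \left(\left(- \frac{1}{175}\right) \left(-241\right) + 177\right) + 11193 = \left(\frac{241}{175} + 177\right) + 11193 = \frac{31216}{175} + 11193 = \frac{1989991}{175}$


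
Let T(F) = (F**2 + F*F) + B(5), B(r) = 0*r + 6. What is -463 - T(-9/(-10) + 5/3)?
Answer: -216979/450 ≈ -482.18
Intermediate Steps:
B(r) = 6 (B(r) = 0 + 6 = 6)
T(F) = 6 + 2*F**2 (T(F) = (F**2 + F*F) + 6 = (F**2 + F**2) + 6 = 2*F**2 + 6 = 6 + 2*F**2)
-463 - T(-9/(-10) + 5/3) = -463 - (6 + 2*(-9/(-10) + 5/3)**2) = -463 - (6 + 2*(-9*(-1/10) + 5*(1/3))**2) = -463 - (6 + 2*(9/10 + 5/3)**2) = -463 - (6 + 2*(77/30)**2) = -463 - (6 + 2*(5929/900)) = -463 - (6 + 5929/450) = -463 - 1*8629/450 = -463 - 8629/450 = -216979/450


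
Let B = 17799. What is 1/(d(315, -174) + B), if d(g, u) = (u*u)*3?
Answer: 1/108627 ≈ 9.2058e-6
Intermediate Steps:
d(g, u) = 3*u² (d(g, u) = u²*3 = 3*u²)
1/(d(315, -174) + B) = 1/(3*(-174)² + 17799) = 1/(3*30276 + 17799) = 1/(90828 + 17799) = 1/108627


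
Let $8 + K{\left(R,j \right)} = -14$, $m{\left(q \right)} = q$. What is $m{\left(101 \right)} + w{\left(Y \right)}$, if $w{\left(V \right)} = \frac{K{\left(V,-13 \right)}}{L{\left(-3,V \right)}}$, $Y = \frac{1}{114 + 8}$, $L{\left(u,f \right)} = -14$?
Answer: $\frac{718}{7} \approx 102.57$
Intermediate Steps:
$K{\left(R,j \right)} = -22$ ($K{\left(R,j \right)} = -8 - 14 = -22$)
$Y = \frac{1}{122} \approx 0.0081967$
$w{\left(V \right)} = \frac{11}{7}$ ($w{\left(V \right)} = - \frac{22}{-14} = \left(-22\right) \left(- \frac{1}{14}\right) = \frac{11}{7}$)
$m{\left(101 \right)} + w{\left(Y \right)} = 101 + \frac{11}{7} = \frac{718}{7}$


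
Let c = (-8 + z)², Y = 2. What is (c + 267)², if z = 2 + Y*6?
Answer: 91809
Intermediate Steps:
z = 14 (z = 2 + 2*6 = 2 + 12 = 14)
c = 36 (c = (-8 + 14)² = 6² = 36)
(c + 267)² = (36 + 267)² = 303² = 91809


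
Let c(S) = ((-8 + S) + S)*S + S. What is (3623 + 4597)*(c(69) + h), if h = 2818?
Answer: 97464540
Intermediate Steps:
c(S) = S + S*(-8 + 2*S) (c(S) = (-8 + 2*S)*S + S = S*(-8 + 2*S) + S = S + S*(-8 + 2*S))
(3623 + 4597)*(c(69) + h) = (3623 + 4597)*(69*(-7 + 2*69) + 2818) = 8220*(69*(-7 + 138) + 2818) = 8220*(69*131 + 2818) = 8220*(9039 + 2818) = 8220*11857 = 97464540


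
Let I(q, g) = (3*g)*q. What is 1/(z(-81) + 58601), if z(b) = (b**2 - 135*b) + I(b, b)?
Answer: 1/95780 ≈ 1.0441e-5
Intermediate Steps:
I(q, g) = 3*g*q
z(b) = -135*b + 4*b**2 (z(b) = (b**2 - 135*b) + 3*b*b = (b**2 - 135*b) + 3*b**2 = -135*b + 4*b**2)
1/(z(-81) + 58601) = 1/(-81*(-135 + 4*(-81)) + 58601) = 1/(-81*(-135 - 324) + 58601) = 1/(-81*(-459) + 58601) = 1/(37179 + 58601) = 1/95780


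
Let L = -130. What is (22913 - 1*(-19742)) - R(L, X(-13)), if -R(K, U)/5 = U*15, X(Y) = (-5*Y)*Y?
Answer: -20720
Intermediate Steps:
X(Y) = -5*Y**2
R(K, U) = -75*U (R(K, U) = -5*U*15 = -75*U)
(22913 - 1*(-19742)) - R(L, X(-13)) = (22913 - 1*(-19742)) - (-75)*(-5*(-13)**2) = (22913 + 19742) - (-75)*(-5*169) = 42655 - (-75)*(-845) = 42655 - 1*63375 = 42655 - 63375 = -20720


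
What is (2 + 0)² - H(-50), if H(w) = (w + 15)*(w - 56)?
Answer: -3706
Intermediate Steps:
H(w) = (-56 + w)*(15 + w) (H(w) = (15 + w)*(-56 + w) = (-56 + w)*(15 + w))
(2 + 0)² - H(-50) = (2 + 0)² - (-840 + (-50)² - 41*(-50)) = 2² - (-840 + 2500 + 2050) = 4 - 1*3710 = 4 - 3710 = -3706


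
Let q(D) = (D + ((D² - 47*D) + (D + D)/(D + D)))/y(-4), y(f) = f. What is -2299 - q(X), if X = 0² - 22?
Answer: -7699/4 ≈ -1924.8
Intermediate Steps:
X = -22 (X = 0 - 22 = -22)
q(D) = -¼ - D²/4 + 23*D/2 (q(D) = (D + ((D² - 47*D) + (D + D)/(D + D)))/(-4) = (D + ((D² - 47*D) + (2*D)/((2*D))))*(-¼) = (D + ((D² - 47*D) + (2*D)*(1/(2*D))))*(-¼) = (D + ((D² - 47*D) + 1))*(-¼) = (D + (1 + D² - 47*D))*(-¼) = (1 + D² - 46*D)*(-¼) = -¼ - D²/4 + 23*D/2)
-2299 - q(X) = -2299 - (-¼ - ¼*(-22)² + (23/2)*(-22)) = -2299 - (-¼ - ¼*484 - 253) = -2299 - (-¼ - 121 - 253) = -2299 - 1*(-1497/4) = -2299 + 1497/4 = -7699/4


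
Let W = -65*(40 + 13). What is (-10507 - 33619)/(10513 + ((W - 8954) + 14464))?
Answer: -22063/6289 ≈ -3.5082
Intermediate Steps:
W = -3445 (W = -65*53 = -3445)
(-10507 - 33619)/(10513 + ((W - 8954) + 14464)) = (-10507 - 33619)/(10513 + ((-3445 - 8954) + 14464)) = -44126/(10513 + (-12399 + 14464)) = -44126/(10513 + 2065) = -44126/12578 = -44126*1/12578 = -22063/6289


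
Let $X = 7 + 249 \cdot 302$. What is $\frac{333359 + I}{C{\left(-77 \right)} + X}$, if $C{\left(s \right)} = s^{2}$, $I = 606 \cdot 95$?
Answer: $\frac{390929}{81134} \approx 4.8183$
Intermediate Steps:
$X = 75205$ ($X = 7 + 75198 = 75205$)
$I = 57570$
$\frac{333359 + I}{C{\left(-77 \right)} + X} = \frac{333359 + 57570}{\left(-77\right)^{2} + 75205} = \frac{390929}{5929 + 75205} = \frac{390929}{81134}$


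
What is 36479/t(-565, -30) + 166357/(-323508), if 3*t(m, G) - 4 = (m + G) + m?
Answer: -4449506711/46746906 ≈ -95.183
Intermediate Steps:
t(m, G) = 4/3 + G/3 + 2*m/3 (t(m, G) = 4/3 + ((m + G) + m)/3 = 4/3 + ((G + m) + m)/3 = 4/3 + (G + 2*m)/3 = 4/3 + (G/3 + 2*m/3) = 4/3 + G/3 + 2*m/3)
36479/t(-565, -30) + 166357/(-323508) = 36479/(4/3 + (1/3)*(-30) + (2/3)*(-565)) + 166357/(-323508) = 36479/(4/3 - 10 - 1130/3) + 166357*(-1/323508) = 36479/(-1156/3) - 166357/323508 = 36479*(-3/1156) - 166357/323508 = -109437/1156 - 166357/323508 = -4449506711/46746906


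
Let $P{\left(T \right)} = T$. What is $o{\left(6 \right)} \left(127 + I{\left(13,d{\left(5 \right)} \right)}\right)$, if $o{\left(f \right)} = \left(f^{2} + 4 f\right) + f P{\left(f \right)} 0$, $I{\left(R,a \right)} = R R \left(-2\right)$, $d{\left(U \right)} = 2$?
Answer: $-12660$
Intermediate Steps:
$I{\left(R,a \right)} = - 2 R^{2}$ ($I{\left(R,a \right)} = R^{2} \left(-2\right) = - 2 R^{2}$)
$o{\left(f \right)} = f^{2} + 4 f$ ($o{\left(f \right)} = \left(f^{2} + 4 f\right) + f f 0 = \left(f^{2} + 4 f\right) + f^{2} \cdot 0 = \left(f^{2} + 4 f\right) + 0 = f^{2} + 4 f$)
$o{\left(6 \right)} \left(127 + I{\left(13,d{\left(5 \right)} \right)}\right) = 6 \left(4 + 6\right) \left(127 - 2 \cdot 13^{2}\right) = 6 \cdot 10 \left(127 - 338\right) = 60 \left(127 - 338\right) = 60 \left(-211\right) = -12660$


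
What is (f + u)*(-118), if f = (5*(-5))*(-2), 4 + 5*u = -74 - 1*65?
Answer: -12626/5 ≈ -2525.2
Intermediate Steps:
u = -143/5 (u = -⅘ + (-74 - 1*65)/5 = -⅘ + (-74 - 65)/5 = -⅘ + (⅕)*(-139) = -⅘ - 139/5 = -143/5 ≈ -28.600)
f = 50 (f = -25*(-2) = 50)
(f + u)*(-118) = (50 - 143/5)*(-118) = (107/5)*(-118) = -12626/5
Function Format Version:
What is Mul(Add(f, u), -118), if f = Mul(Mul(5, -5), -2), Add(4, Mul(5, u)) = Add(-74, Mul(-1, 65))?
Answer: Rational(-12626, 5) ≈ -2525.2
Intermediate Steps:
u = Rational(-143, 5) (u = Add(Rational(-4, 5), Mul(Rational(1, 5), Add(-74, Mul(-1, 65)))) = Add(Rational(-4, 5), Mul(Rational(1, 5), Add(-74, -65))) = Add(Rational(-4, 5), Mul(Rational(1, 5), -139)) = Add(Rational(-4, 5), Rational(-139, 5)) = Rational(-143, 5) ≈ -28.600)
f = 50 (f = Mul(-25, -2) = 50)
Mul(Add(f, u), -118) = Mul(Add(50, Rational(-143, 5)), -118) = Mul(Rational(107, 5), -118) = Rational(-12626, 5)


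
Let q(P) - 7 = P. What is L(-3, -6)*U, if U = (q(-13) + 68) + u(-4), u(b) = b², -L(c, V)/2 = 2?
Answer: -312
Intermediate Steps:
q(P) = 7 + P
L(c, V) = -4 (L(c, V) = -2*2 = -4)
U = 78 (U = ((7 - 13) + 68) + (-4)² = (-6 + 68) + 16 = 62 + 16 = 78)
L(-3, -6)*U = -4*78 = -312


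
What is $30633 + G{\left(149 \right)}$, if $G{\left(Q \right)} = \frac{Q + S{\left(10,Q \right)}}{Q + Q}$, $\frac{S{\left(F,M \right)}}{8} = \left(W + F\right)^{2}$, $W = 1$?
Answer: $\frac{9129751}{298} \approx 30637.0$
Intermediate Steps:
$S{\left(F,M \right)} = 8 \left(1 + F\right)^{2}$
$G{\left(Q \right)} = \frac{968 + Q}{2 Q}$ ($G{\left(Q \right)} = \frac{Q + 8 \left(1 + 10\right)^{2}}{Q + Q} = \frac{Q + 8 \cdot 11^{2}}{2 Q} = \left(Q + 8 \cdot 121\right) \frac{1}{2 Q} = \left(Q + 968\right) \frac{1}{2 Q} = \left(968 + Q\right) \frac{1}{2 Q} = \frac{968 + Q}{2 Q}$)
$30633 + G{\left(149 \right)} = 30633 + \frac{968 + 149}{2 \cdot 149} = 30633 + \frac{1}{2} \cdot \frac{1}{149} \cdot 1117 = 30633 + \frac{1117}{298} = \frac{9129751}{298}$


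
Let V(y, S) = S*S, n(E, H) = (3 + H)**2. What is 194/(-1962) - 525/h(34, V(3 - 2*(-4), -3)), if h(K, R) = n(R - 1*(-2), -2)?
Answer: -515122/981 ≈ -525.10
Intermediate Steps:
V(y, S) = S**2
h(K, R) = 1 (h(K, R) = (3 - 2)**2 = 1**2 = 1)
194/(-1962) - 525/h(34, V(3 - 2*(-4), -3)) = 194/(-1962) - 525/1 = 194*(-1/1962) - 525*1 = -97/981 - 525 = -515122/981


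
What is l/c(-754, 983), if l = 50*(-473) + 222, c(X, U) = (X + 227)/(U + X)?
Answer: 5365012/527 ≈ 10180.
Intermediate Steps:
c(X, U) = (227 + X)/(U + X)
l = -23428 (l = -23650 + 222 = -23428)
l/c(-754, 983) = -23428*(983 - 754)/(227 - 754) = -23428/(-527/229) = -23428*(-229/527) = 5365012/527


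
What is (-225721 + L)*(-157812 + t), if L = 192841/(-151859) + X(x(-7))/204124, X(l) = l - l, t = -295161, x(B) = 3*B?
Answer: 15526989550669140/151859 ≈ 1.0225e+11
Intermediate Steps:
X(l) = 0
L = -192841/151859 (L = 192841/(-151859) + 0/204124 = 192841*(-1/151859) + 0*(1/204124) = -192841/151859 + 0 = -192841/151859 ≈ -1.2699)
(-225721 + L)*(-157812 + t) = (-225721 - 192841/151859)*(-157812 - 295161) = -34277958180/151859*(-452973) = 15526989550669140/151859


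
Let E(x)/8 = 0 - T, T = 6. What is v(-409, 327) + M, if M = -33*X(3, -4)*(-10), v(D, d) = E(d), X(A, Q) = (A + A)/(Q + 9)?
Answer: 348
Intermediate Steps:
X(A, Q) = 2*A/(9 + Q) (X(A, Q) = (2*A)/(9 + Q) = 2*A/(9 + Q))
E(x) = -48 (E(x) = 8*(0 - 1*6) = 8*(0 - 6) = 8*(-6) = -48)
v(D, d) = -48
M = 396 (M = -66*3/(9 - 4)*(-10) = -66*3/5*(-10) = -33*6/5*(-10) = -198/5*(-10) = 396)
v(-409, 327) + M = -48 + 396 = 348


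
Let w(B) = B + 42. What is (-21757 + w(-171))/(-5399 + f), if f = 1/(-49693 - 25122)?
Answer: 818700545/201963093 ≈ 4.0537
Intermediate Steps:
w(B) = 42 + B
f = -1/74815 (f = 1/(-74815) = -1/74815 ≈ -1.3366e-5)
(-21757 + w(-171))/(-5399 + f) = (-21757 + (42 - 171))/(-5399 - 1/74815) = (-21757 - 129)/(-403926186/74815) = -21886*(-74815/403926186) = 818700545/201963093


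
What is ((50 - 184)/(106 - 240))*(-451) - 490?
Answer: -941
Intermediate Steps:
((50 - 184)/(106 - 240))*(-451) - 490 = -134/(-134)*(-451) - 490 = -134*(-1/134)*(-451) - 490 = 1*(-451) - 490 = -451 - 490 = -941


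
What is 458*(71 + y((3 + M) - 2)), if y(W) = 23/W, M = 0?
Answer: 43052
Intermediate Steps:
458*(71 + y((3 + M) - 2)) = 458*(71 + 23/((3 + 0) - 2)) = 458*(71 + 23/(3 - 2)) = 458*(71 + 23/1) = 458*(71 + 23*1) = 458*(71 + 23) = 458*94 = 43052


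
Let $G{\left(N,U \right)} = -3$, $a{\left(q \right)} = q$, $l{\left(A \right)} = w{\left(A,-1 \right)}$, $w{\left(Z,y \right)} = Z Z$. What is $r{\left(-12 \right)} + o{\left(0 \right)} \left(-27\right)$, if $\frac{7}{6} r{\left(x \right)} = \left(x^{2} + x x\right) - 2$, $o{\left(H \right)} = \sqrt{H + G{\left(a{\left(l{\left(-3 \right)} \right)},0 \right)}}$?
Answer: $\frac{1716}{7} - 27 i \sqrt{3} \approx 245.14 - 46.765 i$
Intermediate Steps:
$w{\left(Z,y \right)} = Z^{2}$
$l{\left(A \right)} = A^{2}$
$o{\left(H \right)} = \sqrt{-3 + H}$ ($o{\left(H \right)} = \sqrt{H - 3} = \sqrt{-3 + H}$)
$r{\left(x \right)} = - \frac{12}{7} + \frac{12 x^{2}}{7}$ ($r{\left(x \right)} = \frac{6 \left(\left(x^{2} + x x\right) - 2\right)}{7} = \frac{6 \left(\left(x^{2} + x^{2}\right) - 2\right)}{7} = \frac{6 \left(2 x^{2} - 2\right)}{7} = \frac{6 \left(-2 + 2 x^{2}\right)}{7} = - \frac{12}{7} + \frac{12 x^{2}}{7}$)
$r{\left(-12 \right)} + o{\left(0 \right)} \left(-27\right) = \left(- \frac{12}{7} + \frac{12 \left(-12\right)^{2}}{7}\right) + \sqrt{-3 + 0} \left(-27\right) = \left(- \frac{12}{7} + \frac{12}{7} \cdot 144\right) + \sqrt{-3} \left(-27\right) = \left(- \frac{12}{7} + \frac{1728}{7}\right) + i \sqrt{3} \left(-27\right) = \frac{1716}{7} - 27 i \sqrt{3}$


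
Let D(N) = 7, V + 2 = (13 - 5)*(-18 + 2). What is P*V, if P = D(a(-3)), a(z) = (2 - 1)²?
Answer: -910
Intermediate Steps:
a(z) = 1 (a(z) = 1² = 1)
V = -130 (V = -2 + (13 - 5)*(-18 + 2) = -2 + 8*(-16) = -2 - 128 = -130)
P = 7
P*V = 7*(-130) = -910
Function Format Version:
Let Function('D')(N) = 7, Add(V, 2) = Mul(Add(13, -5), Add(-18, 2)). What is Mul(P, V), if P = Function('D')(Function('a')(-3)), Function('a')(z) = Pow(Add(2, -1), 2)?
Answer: -910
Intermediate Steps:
Function('a')(z) = 1 (Function('a')(z) = Pow(1, 2) = 1)
V = -130 (V = Add(-2, Mul(Add(13, -5), Add(-18, 2))) = Add(-2, Mul(8, -16)) = Add(-2, -128) = -130)
P = 7
Mul(P, V) = Mul(7, -130) = -910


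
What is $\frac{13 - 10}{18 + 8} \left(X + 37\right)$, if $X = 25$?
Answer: $\frac{93}{13} \approx 7.1538$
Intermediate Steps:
$\frac{13 - 10}{18 + 8} \left(X + 37\right) = \frac{13 - 10}{18 + 8} \left(25 + 37\right) = \frac{3}{26} \cdot 62 = \frac{93}{13}$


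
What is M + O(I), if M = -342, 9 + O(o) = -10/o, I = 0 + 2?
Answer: -356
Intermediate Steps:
I = 2
O(o) = -9 - 10/o
M + O(I) = -342 + (-9 - 10/2) = -342 + (-9 - 10*½) = -342 + (-9 - 5) = -342 - 14 = -356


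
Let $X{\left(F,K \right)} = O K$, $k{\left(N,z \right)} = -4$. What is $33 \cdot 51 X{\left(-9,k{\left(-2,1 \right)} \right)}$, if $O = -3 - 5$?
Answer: $53856$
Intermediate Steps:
$O = -8$ ($O = -3 - 5 = -8$)
$X{\left(F,K \right)} = - 8 K$
$33 \cdot 51 X{\left(-9,k{\left(-2,1 \right)} \right)} = 33 \cdot 51 \left(\left(-8\right) \left(-4\right)\right) = 1683 \cdot 32 = 53856$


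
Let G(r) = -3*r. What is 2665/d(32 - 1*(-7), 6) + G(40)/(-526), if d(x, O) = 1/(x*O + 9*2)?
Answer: 176625600/263 ≈ 6.7158e+5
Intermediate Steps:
d(x, O) = 1/(18 + O*x) (d(x, O) = 1/(O*x + 18) = 1/(18 + O*x))
2665/d(32 - 1*(-7), 6) + G(40)/(-526) = 2665/(1/(18 + 6*(32 - 1*(-7)))) - 3*40/(-526) = 2665/(1/(18 + 6*(32 + 7))) - 120*(-1/526) = 2665/(1/(18 + 6*39)) + 60/263 = 2665/(1/(18 + 234)) + 60/263 = 2665/(1/252) + 60/263 = 2665*252 + 60/263 = 671580 + 60/263 = 176625600/263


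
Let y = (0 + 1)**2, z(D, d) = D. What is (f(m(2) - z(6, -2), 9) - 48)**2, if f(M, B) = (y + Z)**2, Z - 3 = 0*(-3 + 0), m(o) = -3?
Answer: 1024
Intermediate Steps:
Z = 3 (Z = 3 + 0*(-3 + 0) = 3 + 0*(-3) = 3 + 0 = 3)
y = 1 (y = 1**2 = 1)
f(M, B) = 16 (f(M, B) = (1 + 3)**2 = 4**2 = 16)
(f(m(2) - z(6, -2), 9) - 48)**2 = (16 - 48)**2 = (-32)**2 = 1024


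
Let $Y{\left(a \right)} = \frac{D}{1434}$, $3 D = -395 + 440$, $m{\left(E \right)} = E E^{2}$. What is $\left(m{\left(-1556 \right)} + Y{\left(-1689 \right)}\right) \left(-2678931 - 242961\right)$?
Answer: $\frac{2630818203699279078}{239} \approx 1.1008 \cdot 10^{16}$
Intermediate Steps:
$m{\left(E \right)} = E^{3}$
$D = 15$ ($D = \frac{-395 + 440}{3} = \frac{1}{3} \cdot 45 = 15$)
$Y{\left(a \right)} = \frac{5}{478}$ ($Y{\left(a \right)} = \frac{15}{1434} = 15 \cdot \frac{1}{1434} = \frac{5}{478}$)
$\left(m{\left(-1556 \right)} + Y{\left(-1689 \right)}\right) \left(-2678931 - 242961\right) = \left(\left(-1556\right)^{3} + \frac{5}{478}\right) \left(-2678931 - 242961\right) = \left(-3767287616 + \frac{5}{478}\right) \left(-2921892\right) = \left(- \frac{1800763480443}{478}\right) \left(-2921892\right) = \frac{2630818203699279078}{239}$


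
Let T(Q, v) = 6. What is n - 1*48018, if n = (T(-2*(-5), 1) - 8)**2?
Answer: -48014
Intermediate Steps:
n = 4 (n = (6 - 8)**2 = (-2)**2 = 4)
n - 1*48018 = 4 - 1*48018 = 4 - 48018 = -48014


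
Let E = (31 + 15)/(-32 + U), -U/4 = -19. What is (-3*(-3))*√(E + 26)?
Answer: 9*√13090/22 ≈ 46.805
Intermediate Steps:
U = 76 (U = -4*(-19) = 76)
E = 23/22 (E = (31 + 15)/(-32 + 76) = 46/44 = 46*(1/44) = 23/22 ≈ 1.0455)
(-3*(-3))*√(E + 26) = (-3*(-3))*√(23/22 + 26) = 9*√(595/22) = 9*(√13090/22) = 9*√13090/22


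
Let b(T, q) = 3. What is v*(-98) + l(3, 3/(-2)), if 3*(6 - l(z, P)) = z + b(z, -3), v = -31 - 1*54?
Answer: 8334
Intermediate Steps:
v = -85 (v = -31 - 54 = -85)
l(z, P) = 5 - z/3 (l(z, P) = 6 - (z + 3)/3 = 6 - (3 + z)/3 = 6 + (-1 - z/3) = 5 - z/3)
v*(-98) + l(3, 3/(-2)) = -85*(-98) + (5 - ⅓*3) = 8330 + (5 - 1) = 8330 + 4 = 8334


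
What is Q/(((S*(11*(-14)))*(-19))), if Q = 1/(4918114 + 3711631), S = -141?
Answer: -1/3560339375670 ≈ -2.8087e-13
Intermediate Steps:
Q = 1/8629745 ≈ 1.1588e-7
Q/(((S*(11*(-14)))*(-19))) = 1/(8629745*((-1551*(-14)*(-19)))) = 1/(8629745*((-141*(-154)*(-19)))) = 1/(8629745*((21714*(-19)))) = (1/8629745)/(-412566) = (1/8629745)*(-1/412566) = -1/3560339375670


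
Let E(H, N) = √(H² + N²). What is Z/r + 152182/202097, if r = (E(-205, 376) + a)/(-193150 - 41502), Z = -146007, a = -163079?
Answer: -282289221658102578763/1343671048908370 - 8565208641*√183401/6648644210 ≈ -2.1064e+5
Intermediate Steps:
r = 163079/234652 - √183401/234652 (r = (√((-205)² + 376²) - 163079)/(-193150 - 41502) = (√(42025 + 141376) - 163079)/(-234652) = (√183401 - 163079)*(-1/234652) = (-163079 + √183401)*(-1/234652) = 163079/234652 - √183401/234652 ≈ 0.69316)
Z/r + 152182/202097 = -146007/(163079/234652 - √183401/234652) + 152182/202097 = 152182/202097 - 146007/(163079/234652 - √183401/234652)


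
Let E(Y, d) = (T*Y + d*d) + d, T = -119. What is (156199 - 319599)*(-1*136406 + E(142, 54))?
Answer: 24564575600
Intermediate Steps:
E(Y, d) = d + d² - 119*Y (E(Y, d) = (-119*Y + d*d) + d = (-119*Y + d²) + d = (d² - 119*Y) + d = d + d² - 119*Y)
(156199 - 319599)*(-1*136406 + E(142, 54)) = (156199 - 319599)*(-1*136406 + (54 + 54² - 119*142)) = -163400*(-136406 + (54 + 2916 - 16898)) = -163400*(-136406 - 13928) = -163400*(-150334) = 24564575600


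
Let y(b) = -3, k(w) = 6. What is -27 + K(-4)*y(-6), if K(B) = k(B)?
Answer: -45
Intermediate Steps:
K(B) = 6
-27 + K(-4)*y(-6) = -27 + 6*(-3) = -27 - 18 = -45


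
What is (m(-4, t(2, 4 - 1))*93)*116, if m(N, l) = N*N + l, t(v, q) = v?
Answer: 194184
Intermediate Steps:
m(N, l) = l + N**2 (m(N, l) = N**2 + l = l + N**2)
(m(-4, t(2, 4 - 1))*93)*116 = ((2 + (-4)**2)*93)*116 = ((2 + 16)*93)*116 = (18*93)*116 = 1674*116 = 194184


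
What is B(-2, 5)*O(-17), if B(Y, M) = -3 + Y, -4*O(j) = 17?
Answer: 85/4 ≈ 21.250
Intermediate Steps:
O(j) = -17/4 (O(j) = -¼*17 = -17/4)
B(-2, 5)*O(-17) = (-3 - 2)*(-17/4) = -5*(-17/4) = 85/4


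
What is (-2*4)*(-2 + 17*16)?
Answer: -2160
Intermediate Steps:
(-2*4)*(-2 + 17*16) = -8*(-2 + 272) = -8*270 = -2160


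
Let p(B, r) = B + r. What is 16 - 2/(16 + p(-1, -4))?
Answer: 174/11 ≈ 15.818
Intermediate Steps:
16 - 2/(16 + p(-1, -4)) = 16 - 2/(16 + (-1 - 4)) = 16 - 2/(16 - 5) = 16 - 2/11 = 174/11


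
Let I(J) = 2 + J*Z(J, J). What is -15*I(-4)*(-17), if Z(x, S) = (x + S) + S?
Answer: 12750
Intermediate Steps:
Z(x, S) = x + 2*S (Z(x, S) = (S + x) + S = x + 2*S)
I(J) = 2 + 3*J**2 (I(J) = 2 + J*(J + 2*J) = 2 + J*(3*J) = 2 + 3*J**2)
-15*I(-4)*(-17) = -15*(2 + 3*(-4)**2)*(-17) = -15*(2 + 3*16)*(-17) = -15*(2 + 48)*(-17) = -15*50*(-17) = -750*(-17) = 12750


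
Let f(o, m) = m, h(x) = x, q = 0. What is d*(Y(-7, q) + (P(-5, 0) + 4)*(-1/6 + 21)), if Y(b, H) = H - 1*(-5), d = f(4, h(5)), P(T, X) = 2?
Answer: 650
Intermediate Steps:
d = 5
Y(b, H) = 5 + H (Y(b, H) = H + 5 = 5 + H)
d*(Y(-7, q) + (P(-5, 0) + 4)*(-1/6 + 21)) = 5*((5 + 0) + (2 + 4)*(-1/6 + 21)) = 5*(5 + 6*(-1*⅙ + 21)) = 5*(5 + 6*(-⅙ + 21)) = 5*(5 + 6*(125/6)) = 5*(5 + 125) = 5*130 = 650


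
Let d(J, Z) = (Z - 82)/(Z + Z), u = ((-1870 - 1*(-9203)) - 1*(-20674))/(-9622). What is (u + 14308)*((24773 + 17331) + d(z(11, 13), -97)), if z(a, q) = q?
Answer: 1124321535058995/1866668 ≈ 6.0231e+8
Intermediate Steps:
u = -28007/9622 (u = ((-1870 + 9203) + 20674)*(-1/9622) = (7333 + 20674)*(-1/9622) = 28007*(-1/9622) = -28007/9622 ≈ -2.9107)
d(J, Z) = (-82 + Z)/(2*Z) (d(J, Z) = (-82 + Z)/((2*Z)) = (-82 + Z)*(1/(2*Z)) = (-82 + Z)/(2*Z))
(u + 14308)*((24773 + 17331) + d(z(11, 13), -97)) = (-28007/9622 + 14308)*((24773 + 17331) + (½)*(-82 - 97)/(-97)) = 137643569*(42104 + (½)*(-1/97)*(-179))/9622 = 137643569*(42104 + 179/194)/9622 = (137643569/9622)*(8168355/194) = 1124321535058995/1866668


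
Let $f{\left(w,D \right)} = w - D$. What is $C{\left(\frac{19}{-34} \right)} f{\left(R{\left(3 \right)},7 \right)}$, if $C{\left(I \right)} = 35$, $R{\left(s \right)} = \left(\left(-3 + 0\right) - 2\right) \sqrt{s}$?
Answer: $-245 - 175 \sqrt{3} \approx -548.11$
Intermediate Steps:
$R{\left(s \right)} = - 5 \sqrt{s}$ ($R{\left(s \right)} = \left(-3 - 2\right) \sqrt{s} = - 5 \sqrt{s}$)
$C{\left(\frac{19}{-34} \right)} f{\left(R{\left(3 \right)},7 \right)} = 35 \left(- 5 \sqrt{3} - 7\right) = 35 \left(-7 - 5 \sqrt{3}\right) = -245 - 175 \sqrt{3}$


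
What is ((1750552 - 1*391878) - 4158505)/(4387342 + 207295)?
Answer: -2799831/4594637 ≈ -0.60937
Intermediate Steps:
((1750552 - 1*391878) - 4158505)/(4387342 + 207295) = ((1750552 - 391878) - 4158505)/4594637 = (1358674 - 4158505)*(1/4594637) = -2799831*1/4594637 = -2799831/4594637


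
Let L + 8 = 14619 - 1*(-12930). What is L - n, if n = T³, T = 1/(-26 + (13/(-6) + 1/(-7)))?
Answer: 46294059956617/1680914269 ≈ 27541.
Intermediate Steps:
L = 27541 (L = -8 + (14619 - 1*(-12930)) = -8 + (14619 + 12930) = -8 + 27549 = 27541)
T = -42/1189 (T = 1/(-26 + (13*(-⅙) + 1*(-⅐))) = 1/(-26 + (-13/6 - ⅐)) = 1/(-26 - 97/42) = 1/(-1189/42) = -42/1189 ≈ -0.035324)
n = -74088/1680914269 (n = (-42/1189)³ = -74088/1680914269 ≈ -4.4076e-5)
L - n = 27541 - 1*(-74088/1680914269) = 27541 + 74088/1680914269 = 46294059956617/1680914269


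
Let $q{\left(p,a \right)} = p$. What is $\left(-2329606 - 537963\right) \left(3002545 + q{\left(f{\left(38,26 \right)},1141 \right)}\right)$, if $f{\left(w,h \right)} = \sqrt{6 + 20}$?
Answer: $-8610004963105 - 2867569 \sqrt{26} \approx -8.61 \cdot 10^{12}$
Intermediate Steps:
$f{\left(w,h \right)} = \sqrt{26}$
$\left(-2329606 - 537963\right) \left(3002545 + q{\left(f{\left(38,26 \right)},1141 \right)}\right) = \left(-2329606 - 537963\right) \left(3002545 + \sqrt{26}\right) = - 2867569 \left(3002545 + \sqrt{26}\right) = -8610004963105 - 2867569 \sqrt{26}$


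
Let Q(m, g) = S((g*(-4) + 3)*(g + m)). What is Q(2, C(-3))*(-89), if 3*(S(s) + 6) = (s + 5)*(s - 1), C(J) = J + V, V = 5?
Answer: -8811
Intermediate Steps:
C(J) = 5 + J (C(J) = J + 5 = 5 + J)
S(s) = -6 + (-1 + s)*(5 + s)/3 (S(s) = -6 + ((s + 5)*(s - 1))/3 = -6 + ((5 + s)*(-1 + s))/3 = -6 + ((-1 + s)*(5 + s))/3 = -6 + (-1 + s)*(5 + s)/3)
Q(m, g) = -23/3 + (3 - 4*g)**2*(g + m)**2/3 + 4*(3 - 4*g)*(g + m)/3 (Q(m, g) = -23/3 + ((g*(-4) + 3)*(g + m))**2/3 + 4*((g*(-4) + 3)*(g + m))/3 = -23/3 + ((-4*g + 3)*(g + m))**2/3 + 4*((-4*g + 3)*(g + m))/3 = -23/3 + ((3 - 4*g)*(g + m))**2/3 + 4*((3 - 4*g)*(g + m))/3 = -23/3 + ((3 - 4*g)**2*(g + m)**2)/3 + 4*(3 - 4*g)*(g + m)/3 = -23/3 + (3 - 4*g)**2*(g + m)**2/3 + 4*(3 - 4*g)*(g + m)/3)
Q(2, C(-3))*(-89) = (-23/3 + 4*(5 - 3) + 4*2 - 16*(5 - 3)**2/3 + (-3*(5 - 3) - 3*2 + 4*(5 - 3)**2 + 4*(5 - 3)*2)**2/3 - 16/3*(5 - 3)*2)*(-89) = (-23/3 + 4*2 + 8 - 16/3*2**2 + (-3*2 - 6 + 4*2**2 + 4*2*2)**2/3 - 16/3*2*2)*(-89) = (-23/3 + 8 + 8 - 16/3*4 + (-6 - 6 + 4*4 + 16)**2/3 - 64/3)*(-89) = (-23/3 + 8 + 8 - 64/3 + (-6 - 6 + 16 + 16)**2/3 - 64/3)*(-89) = (-23/3 + 8 + 8 - 64/3 + (1/3)*20**2 - 64/3)*(-89) = (-23/3 + 8 + 8 - 64/3 + (1/3)*400 - 64/3)*(-89) = (-23/3 + 8 + 8 - 64/3 + 400/3 - 64/3)*(-89) = 99*(-89) = -8811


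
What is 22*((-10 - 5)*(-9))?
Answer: 2970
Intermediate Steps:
22*((-10 - 5)*(-9)) = 22*(-15*(-9)) = 22*135 = 2970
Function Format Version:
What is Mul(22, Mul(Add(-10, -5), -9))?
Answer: 2970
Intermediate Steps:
Mul(22, Mul(Add(-10, -5), -9)) = Mul(22, Mul(-15, -9)) = Mul(22, 135) = 2970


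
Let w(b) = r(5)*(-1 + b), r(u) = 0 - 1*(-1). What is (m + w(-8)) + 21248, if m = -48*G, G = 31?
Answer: 19751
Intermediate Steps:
r(u) = 1 (r(u) = 0 + 1 = 1)
m = -1488 (m = -48*31 = -1488)
w(b) = -1 + b (w(b) = 1*(-1 + b) = -1 + b)
(m + w(-8)) + 21248 = (-1488 + (-1 - 8)) + 21248 = (-1488 - 9) + 21248 = -1497 + 21248 = 19751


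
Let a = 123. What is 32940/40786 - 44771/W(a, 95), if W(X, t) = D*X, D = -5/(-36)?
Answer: -10952803686/4180565 ≈ -2619.9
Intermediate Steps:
D = 5/36 (D = -1/36*(-5) = 5/36 ≈ 0.13889)
W(X, t) = 5*X/36
32940/40786 - 44771/W(a, 95) = 32940/40786 - 44771/((5/36)*123) = 32940*(1/40786) - 44771/205/12 = 16470/20393 - 44771*12/205 = 16470/20393 - 537252/205 = -10952803686/4180565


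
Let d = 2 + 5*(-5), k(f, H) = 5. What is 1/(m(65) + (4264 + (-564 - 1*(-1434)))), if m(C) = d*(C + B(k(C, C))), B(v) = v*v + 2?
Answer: 1/3018 ≈ 0.00033135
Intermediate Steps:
B(v) = 2 + v² (B(v) = v² + 2 = 2 + v²)
d = -23 (d = 2 - 25 = -23)
m(C) = -621 - 23*C (m(C) = -23*(C + (2 + 5²)) = -23*(C + (2 + 25)) = -23*(C + 27) = -23*(27 + C) = -621 - 23*C)
1/(m(65) + (4264 + (-564 - 1*(-1434)))) = 1/((-621 - 23*65) + (4264 + (-564 - 1*(-1434)))) = 1/((-621 - 1495) + (4264 + (-564 + 1434))) = 1/(-2116 + (4264 + 870)) = 1/(-2116 + 5134) = 1/3018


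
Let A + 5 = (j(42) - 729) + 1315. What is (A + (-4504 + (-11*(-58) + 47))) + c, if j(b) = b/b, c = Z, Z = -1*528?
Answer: -3765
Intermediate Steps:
Z = -528
c = -528
j(b) = 1
A = 582 (A = -5 + ((1 - 729) + 1315) = -5 + (-728 + 1315) = -5 + 587 = 582)
(A + (-4504 + (-11*(-58) + 47))) + c = (582 + (-4504 + (-11*(-58) + 47))) - 528 = (582 + (-4504 + (638 + 47))) - 528 = (582 + (-4504 + 685)) - 528 = (582 - 3819) - 528 = -3237 - 528 = -3765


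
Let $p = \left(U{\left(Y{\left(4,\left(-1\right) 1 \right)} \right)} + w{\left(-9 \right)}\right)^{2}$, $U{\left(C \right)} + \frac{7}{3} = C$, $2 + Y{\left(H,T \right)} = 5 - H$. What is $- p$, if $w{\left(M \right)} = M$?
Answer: $- \frac{1369}{9} \approx -152.11$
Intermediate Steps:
$Y{\left(H,T \right)} = 3 - H$ ($Y{\left(H,T \right)} = -2 - \left(-5 + H\right) = 3 - H$)
$U{\left(C \right)} = - \frac{7}{3} + C$
$p = \frac{1369}{9}$ ($p = \left(\left(- \frac{7}{3} + \left(3 - 4\right)\right) - 9\right)^{2} = \left(\left(- \frac{7}{3} - 1\right) - 9\right)^{2} = \left(- \frac{10}{3} - 9\right)^{2} = \left(- \frac{37}{3}\right)^{2} = \frac{1369}{9} \approx 152.11$)
$- p = \left(-1\right) \frac{1369}{9} = - \frac{1369}{9}$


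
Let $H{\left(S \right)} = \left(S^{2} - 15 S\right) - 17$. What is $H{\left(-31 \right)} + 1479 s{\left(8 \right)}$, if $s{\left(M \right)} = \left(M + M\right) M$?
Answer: $190721$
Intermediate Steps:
$H{\left(S \right)} = -17 + S^{2} - 15 S$
$s{\left(M \right)} = 2 M^{2}$ ($s{\left(M \right)} = 2 M M = 2 M^{2}$)
$H{\left(-31 \right)} + 1479 s{\left(8 \right)} = \left(-17 + \left(-31\right)^{2} - -465\right) + 1479 \cdot 2 \cdot 8^{2} = \left(-17 + 961 + 465\right) + 1479 \cdot 2 \cdot 64 = 1409 + 1479 \cdot 128 = 1409 + 189312 = 190721$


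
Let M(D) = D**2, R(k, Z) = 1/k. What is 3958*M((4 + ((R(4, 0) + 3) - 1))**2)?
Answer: 773046875/128 ≈ 6.0394e+6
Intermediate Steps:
R(k, Z) = 1/k
3958*M((4 + ((R(4, 0) + 3) - 1))**2) = 3958*((4 + ((1/4 + 3) - 1))**2)**2 = 3958*((4 + (13/4 - 1))**2)**2 = 3958*((4 + 9/4)**2)**2 = 3958*((25/4)**2)**2 = 3958*(625/16)**2 = 3958*(390625/256) = 773046875/128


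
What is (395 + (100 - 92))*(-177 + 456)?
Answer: 112437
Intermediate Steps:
(395 + (100 - 92))*(-177 + 456) = (395 + 8)*279 = 403*279 = 112437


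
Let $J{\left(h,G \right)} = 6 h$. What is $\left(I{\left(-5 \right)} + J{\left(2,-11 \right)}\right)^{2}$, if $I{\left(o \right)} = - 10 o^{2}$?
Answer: $56644$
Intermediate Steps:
$\left(I{\left(-5 \right)} + J{\left(2,-11 \right)}\right)^{2} = \left(- 10 \left(-5\right)^{2} + 6 \cdot 2\right)^{2} = \left(\left(-10\right) 25 + 12\right)^{2} = \left(-250 + 12\right)^{2} = \left(-238\right)^{2} = 56644$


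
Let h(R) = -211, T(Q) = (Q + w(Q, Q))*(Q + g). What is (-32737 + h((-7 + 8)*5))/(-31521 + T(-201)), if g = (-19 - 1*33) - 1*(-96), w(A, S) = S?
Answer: -32948/31593 ≈ -1.0429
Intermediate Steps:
g = 44 (g = (-19 - 33) + 96 = -52 + 96 = 44)
T(Q) = 2*Q*(44 + Q) (T(Q) = (Q + Q)*(Q + 44) = (2*Q)*(44 + Q) = 2*Q*(44 + Q))
(-32737 + h((-7 + 8)*5))/(-31521 + T(-201)) = (-32737 - 211)/(-31521 + 2*(-201)*(44 - 201)) = -32948/(-31521 + 2*(-201)*(-157)) = -32948/(-31521 + 63114) = -32948/31593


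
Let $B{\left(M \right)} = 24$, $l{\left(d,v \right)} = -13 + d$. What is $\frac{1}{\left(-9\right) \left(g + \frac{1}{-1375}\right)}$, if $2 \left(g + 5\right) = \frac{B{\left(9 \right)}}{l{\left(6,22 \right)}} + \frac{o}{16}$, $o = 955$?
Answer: $- \frac{308000}{64112859} \approx -0.004804$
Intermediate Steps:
$g = \frac{5181}{224}$ ($g = -5 + \frac{\frac{24}{-13 + 6} + \frac{955}{16}}{2} = -5 + \frac{\frac{24}{-7} + 955 \cdot \frac{1}{16}}{2} = -5 + \frac{24 \left(- \frac{1}{7}\right) + \frac{955}{16}}{2} = -5 + \frac{- \frac{24}{7} + \frac{955}{16}}{2} = -5 + \frac{1}{2} \cdot \frac{6301}{112} = -5 + \frac{6301}{224} = \frac{5181}{224} \approx 23.129$)
$\frac{1}{\left(-9\right) \left(g + \frac{1}{-1375}\right)} = \frac{1}{\left(-9\right) \left(\frac{5181}{224} + \frac{1}{-1375}\right)} = \frac{1}{\left(-9\right) \left(\frac{5181}{224} - \frac{1}{1375}\right)} = \frac{1}{\left(-9\right) \frac{7123651}{308000}} = \frac{1}{- \frac{64112859}{308000}} = - \frac{308000}{64112859}$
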